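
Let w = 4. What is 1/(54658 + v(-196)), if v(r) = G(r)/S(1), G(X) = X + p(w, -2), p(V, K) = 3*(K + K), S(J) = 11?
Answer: 11/601030 ≈ 1.8302e-5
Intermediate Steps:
p(V, K) = 6*K (p(V, K) = 3*(2*K) = 6*K)
G(X) = -12 + X (G(X) = X + 6*(-2) = X - 12 = -12 + X)
v(r) = -12/11 + r/11 (v(r) = (-12 + r)/11 = (-12 + r)*(1/11) = -12/11 + r/11)
1/(54658 + v(-196)) = 1/(54658 + (-12/11 + (1/11)*(-196))) = 1/(54658 + (-12/11 - 196/11)) = 1/(54658 - 208/11) = 1/(601030/11) = 11/601030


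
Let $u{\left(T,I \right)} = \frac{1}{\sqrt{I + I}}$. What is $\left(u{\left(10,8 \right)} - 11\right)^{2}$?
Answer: $\frac{1849}{16} \approx 115.56$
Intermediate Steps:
$u{\left(T,I \right)} = \frac{\sqrt{2}}{2 \sqrt{I}}$ ($u{\left(T,I \right)} = \frac{1}{\sqrt{2 I}} = \frac{1}{\sqrt{2} \sqrt{I}} = \frac{\sqrt{2}}{2 \sqrt{I}}$)
$\left(u{\left(10,8 \right)} - 11\right)^{2} = \left(\frac{\sqrt{2}}{2 \cdot 2 \sqrt{2}} - 11\right)^{2} = \left(\frac{\sqrt{2} \frac{\sqrt{2}}{4}}{2} - 11\right)^{2} = \left(\frac{1}{4} - 11\right)^{2} = \left(- \frac{43}{4}\right)^{2} = \frac{1849}{16}$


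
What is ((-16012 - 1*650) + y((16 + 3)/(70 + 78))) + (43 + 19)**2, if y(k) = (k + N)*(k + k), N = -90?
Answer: -140635455/10952 ≈ -12841.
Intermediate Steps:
y(k) = 2*k*(-90 + k) (y(k) = (k - 90)*(k + k) = (-90 + k)*(2*k) = 2*k*(-90 + k))
((-16012 - 1*650) + y((16 + 3)/(70 + 78))) + (43 + 19)**2 = ((-16012 - 1*650) + 2*((16 + 3)/(70 + 78))*(-90 + (16 + 3)/(70 + 78))) + (43 + 19)**2 = ((-16012 - 650) + 2*(19/148)*(-90 + 19/148)) + 62**2 = (-16662 + 2*(19*(1/148))*(-90 + 19*(1/148))) + 3844 = (-16662 + 2*(19/148)*(-90 + 19/148)) + 3844 = (-16662 + 2*(19/148)*(-13301/148)) + 3844 = (-16662 - 252719/10952) + 3844 = -182734943/10952 + 3844 = -140635455/10952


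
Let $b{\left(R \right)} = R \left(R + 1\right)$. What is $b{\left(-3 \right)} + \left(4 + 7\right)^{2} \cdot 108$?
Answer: $13074$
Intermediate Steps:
$b{\left(R \right)} = R \left(1 + R\right)$
$b{\left(-3 \right)} + \left(4 + 7\right)^{2} \cdot 108 = - 3 \left(1 - 3\right) + \left(4 + 7\right)^{2} \cdot 108 = \left(-3\right) \left(-2\right) + 11^{2} \cdot 108 = 6 + 121 \cdot 108 = 6 + 13068 = 13074$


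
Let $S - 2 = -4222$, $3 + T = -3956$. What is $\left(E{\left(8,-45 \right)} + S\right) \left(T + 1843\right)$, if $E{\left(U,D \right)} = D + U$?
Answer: $9007812$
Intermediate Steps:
$T = -3959$ ($T = -3 - 3956 = -3959$)
$S = -4220$ ($S = 2 - 4222 = -4220$)
$\left(E{\left(8,-45 \right)} + S\right) \left(T + 1843\right) = \left(\left(-45 + 8\right) - 4220\right) \left(-3959 + 1843\right) = \left(-37 - 4220\right) \left(-2116\right) = \left(-4257\right) \left(-2116\right) = 9007812$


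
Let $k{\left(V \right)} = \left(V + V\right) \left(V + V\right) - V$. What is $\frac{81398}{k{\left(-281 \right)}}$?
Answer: $\frac{81398}{316125} \approx 0.25749$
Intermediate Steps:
$k{\left(V \right)} = - V + 4 V^{2}$ ($k{\left(V \right)} = 2 V 2 V - V = 4 V^{2} - V = - V + 4 V^{2}$)
$\frac{81398}{k{\left(-281 \right)}} = \frac{81398}{\left(-281\right) \left(-1 + 4 \left(-281\right)\right)} = \frac{81398}{\left(-281\right) \left(-1 - 1124\right)} = \frac{81398}{\left(-281\right) \left(-1125\right)} = \frac{81398}{316125}$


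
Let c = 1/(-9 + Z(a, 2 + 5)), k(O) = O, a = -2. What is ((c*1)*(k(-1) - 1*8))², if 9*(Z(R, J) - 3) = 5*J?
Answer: 6561/361 ≈ 18.174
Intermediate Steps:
Z(R, J) = 3 + 5*J/9 (Z(R, J) = 3 + (5*J)/9 = 3 + 5*J/9)
c = -9/19 (c = 1/(-9 + (3 + 5*(2 + 5)/9)) = 1/(-9 + (3 + (5/9)*7)) = 1/(-9 + (3 + 35/9)) = 1/(-9 + 62/9) = 1/(-19/9) = -9/19 ≈ -0.47368)
((c*1)*(k(-1) - 1*8))² = ((-9/19*1)*(-1 - 1*8))² = (-9*(-1 - 8)/19)² = (-9/19*(-9))² = (81/19)² = 6561/361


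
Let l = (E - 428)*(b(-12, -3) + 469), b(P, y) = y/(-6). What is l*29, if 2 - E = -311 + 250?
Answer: -9939315/2 ≈ -4.9697e+6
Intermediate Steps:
E = 63 (E = 2 - (-311 + 250) = 2 - 1*(-61) = 2 + 61 = 63)
b(P, y) = -y/6 (b(P, y) = y*(-⅙) = -y/6)
l = -342735/2 (l = (63 - 428)*(-⅙*(-3) + 469) = -365*(½ + 469) = -365*939/2 = -342735/2 ≈ -1.7137e+5)
l*29 = -342735/2*29 = -9939315/2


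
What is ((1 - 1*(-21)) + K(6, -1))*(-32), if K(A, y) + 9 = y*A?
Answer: -224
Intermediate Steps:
K(A, y) = -9 + A*y (K(A, y) = -9 + y*A = -9 + A*y)
((1 - 1*(-21)) + K(6, -1))*(-32) = ((1 - 1*(-21)) + (-9 + 6*(-1)))*(-32) = ((1 + 21) + (-9 - 6))*(-32) = (22 - 15)*(-32) = 7*(-32) = -224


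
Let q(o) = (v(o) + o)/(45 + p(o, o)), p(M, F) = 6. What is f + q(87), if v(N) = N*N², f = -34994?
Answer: -375368/17 ≈ -22080.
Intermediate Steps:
v(N) = N³
q(o) = o/51 + o³/51 (q(o) = (o³ + o)/(45 + 6) = (o + o³)/51 = (o + o³)*(1/51) = o/51 + o³/51)
f + q(87) = -34994 + (1/51)*87*(1 + 87²) = -34994 + (1/51)*87*(1 + 7569) = -34994 + (1/51)*87*7570 = -34994 + 219530/17 = -375368/17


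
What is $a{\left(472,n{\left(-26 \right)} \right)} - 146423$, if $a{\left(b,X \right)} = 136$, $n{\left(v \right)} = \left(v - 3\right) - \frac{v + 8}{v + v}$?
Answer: $-146287$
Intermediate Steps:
$n{\left(v \right)} = -3 + v - \frac{8 + v}{2 v}$ ($n{\left(v \right)} = \left(-3 + v\right) - \frac{8 + v}{2 v} = -3 + v - \frac{8 + v}{2 v}$)
$a{\left(472,n{\left(-26 \right)} \right)} - 146423 = 136 - 146423 = -146287$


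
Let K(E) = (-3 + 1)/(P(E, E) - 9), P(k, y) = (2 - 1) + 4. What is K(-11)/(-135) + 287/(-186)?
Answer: -6473/4185 ≈ -1.5467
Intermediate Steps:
P(k, y) = 5 (P(k, y) = 1 + 4 = 5)
K(E) = ½ (K(E) = (-3 + 1)/(5 - 9) = -2/(-4) = -2*(-¼) = ½)
K(-11)/(-135) + 287/(-186) = (½)/(-135) + 287/(-186) = (½)*(-1/135) + 287*(-1/186) = -1/270 - 287/186 = -6473/4185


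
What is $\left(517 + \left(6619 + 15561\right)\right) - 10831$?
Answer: $11866$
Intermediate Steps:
$\left(517 + \left(6619 + 15561\right)\right) - 10831 = \left(517 + 22180\right) - 10831 = 22697 - 10831 = 11866$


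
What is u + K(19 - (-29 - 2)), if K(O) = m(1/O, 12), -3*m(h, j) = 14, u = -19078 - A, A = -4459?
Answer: -43871/3 ≈ -14624.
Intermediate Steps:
u = -14619 (u = -19078 - 1*(-4459) = -19078 + 4459 = -14619)
m(h, j) = -14/3 (m(h, j) = -⅓*14 = -14/3)
K(O) = -14/3
u + K(19 - (-29 - 2)) = -14619 - 14/3 = -43871/3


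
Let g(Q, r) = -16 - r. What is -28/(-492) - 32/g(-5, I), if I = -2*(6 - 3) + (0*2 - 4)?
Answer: 221/41 ≈ 5.3902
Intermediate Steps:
I = -10 (I = -6 + (0 - 4) = -2*3 - 4 = -6 - 4 = -10)
-28/(-492) - 32/g(-5, I) = -28/(-492) - 32/(-16 - 1*(-10)) = -28*(-1/492) - 32/(-16 + 10) = 7/123 - 32/(-6) = 7/123 - 32*(-⅙) = 7/123 + 16/3 = 221/41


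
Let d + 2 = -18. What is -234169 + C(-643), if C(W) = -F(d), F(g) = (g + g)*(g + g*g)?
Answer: -218969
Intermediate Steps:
d = -20 (d = -2 - 18 = -20)
F(g) = 2*g*(g + g²) (F(g) = (2*g)*(g + g²) = 2*g*(g + g²))
C(W) = 15200 (C(W) = -2*(-20)²*(1 - 20) = -2*400*(-19) = -1*(-15200) = 15200)
-234169 + C(-643) = -234169 + 15200 = -218969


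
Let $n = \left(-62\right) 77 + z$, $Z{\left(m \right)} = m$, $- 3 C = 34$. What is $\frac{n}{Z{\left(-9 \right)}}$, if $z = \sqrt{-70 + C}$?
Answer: $\frac{4774}{9} - \frac{2 i \sqrt{183}}{27} \approx 530.44 - 1.0021 i$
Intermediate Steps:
$C = - \frac{34}{3}$ ($C = \left(- \frac{1}{3}\right) 34 = - \frac{34}{3} \approx -11.333$)
$z = \frac{2 i \sqrt{183}}{3}$ ($z = \sqrt{-70 - \frac{34}{3}} = \sqrt{- \frac{244}{3}} = \frac{2 i \sqrt{183}}{3} \approx 9.0185 i$)
$n = -4774 + \frac{2 i \sqrt{183}}{3}$ ($n = \left(-62\right) 77 + \frac{2 i \sqrt{183}}{3} = -4774 + \frac{2 i \sqrt{183}}{3} \approx -4774.0 + 9.0185 i$)
$\frac{n}{Z{\left(-9 \right)}} = \frac{-4774 + \frac{2 i \sqrt{183}}{3}}{-9} = \left(-4774 + \frac{2 i \sqrt{183}}{3}\right) \left(- \frac{1}{9}\right) = \frac{4774}{9} - \frac{2 i \sqrt{183}}{27}$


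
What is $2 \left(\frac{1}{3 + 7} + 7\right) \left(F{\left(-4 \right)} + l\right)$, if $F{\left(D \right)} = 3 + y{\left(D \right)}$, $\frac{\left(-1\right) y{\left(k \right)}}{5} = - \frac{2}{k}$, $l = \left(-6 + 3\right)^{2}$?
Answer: $\frac{1349}{10} \approx 134.9$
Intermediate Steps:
$l = 9$ ($l = \left(-3\right)^{2} = 9$)
$y{\left(k \right)} = \frac{10}{k}$ ($y{\left(k \right)} = - 5 \left(- \frac{2}{k}\right) = \frac{10}{k}$)
$F{\left(D \right)} = 3 + \frac{10}{D}$
$2 \left(\frac{1}{3 + 7} + 7\right) \left(F{\left(-4 \right)} + l\right) = 2 \left(\frac{1}{3 + 7} + 7\right) \left(\left(3 + \frac{10}{-4}\right) + 9\right) = 2 \left(\frac{1}{10} + 7\right) \left(\left(3 + 10 \left(- \frac{1}{4}\right)\right) + 9\right) = 2 \left(\frac{1}{10} + 7\right) \left(\left(3 - \frac{5}{2}\right) + 9\right) = 2 \cdot \frac{71}{10} \left(\frac{1}{2} + 9\right) = \frac{71}{5} \cdot \frac{19}{2} = \frac{1349}{10}$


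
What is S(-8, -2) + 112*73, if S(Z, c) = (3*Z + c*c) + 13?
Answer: 8169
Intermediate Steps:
S(Z, c) = 13 + c**2 + 3*Z (S(Z, c) = (3*Z + c**2) + 13 = (c**2 + 3*Z) + 13 = 13 + c**2 + 3*Z)
S(-8, -2) + 112*73 = (13 + (-2)**2 + 3*(-8)) + 112*73 = (13 + 4 - 24) + 8176 = -7 + 8176 = 8169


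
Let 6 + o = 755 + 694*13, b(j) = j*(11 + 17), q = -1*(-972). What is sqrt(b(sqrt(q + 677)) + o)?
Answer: sqrt(9771 + 28*sqrt(1649)) ≈ 104.44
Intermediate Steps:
q = 972
b(j) = 28*j (b(j) = j*28 = 28*j)
o = 9771 (o = -6 + (755 + 694*13) = -6 + (755 + 9022) = -6 + 9777 = 9771)
sqrt(b(sqrt(q + 677)) + o) = sqrt(28*sqrt(972 + 677) + 9771) = sqrt(28*sqrt(1649) + 9771) = sqrt(9771 + 28*sqrt(1649))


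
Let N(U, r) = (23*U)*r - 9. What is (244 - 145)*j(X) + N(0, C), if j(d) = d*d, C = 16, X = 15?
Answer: 22266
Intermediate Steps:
N(U, r) = -9 + 23*U*r (N(U, r) = 23*U*r - 9 = -9 + 23*U*r)
j(d) = d**2
(244 - 145)*j(X) + N(0, C) = (244 - 145)*15**2 + (-9 + 23*0*16) = 99*225 + (-9 + 0) = 22275 - 9 = 22266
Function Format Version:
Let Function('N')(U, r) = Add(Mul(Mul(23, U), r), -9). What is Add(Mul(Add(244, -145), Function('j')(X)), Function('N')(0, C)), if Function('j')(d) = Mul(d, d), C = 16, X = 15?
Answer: 22266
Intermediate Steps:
Function('N')(U, r) = Add(-9, Mul(23, U, r)) (Function('N')(U, r) = Add(Mul(23, U, r), -9) = Add(-9, Mul(23, U, r)))
Function('j')(d) = Pow(d, 2)
Add(Mul(Add(244, -145), Function('j')(X)), Function('N')(0, C)) = Add(Mul(Add(244, -145), Pow(15, 2)), Add(-9, Mul(23, 0, 16))) = Add(Mul(99, 225), Add(-9, 0)) = Add(22275, -9) = 22266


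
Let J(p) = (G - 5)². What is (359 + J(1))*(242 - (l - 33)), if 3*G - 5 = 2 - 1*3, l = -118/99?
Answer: 91653736/891 ≈ 1.0287e+5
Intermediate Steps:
l = -118/99 (l = -118*1/99 = -118/99 ≈ -1.1919)
G = 4/3 (G = 5/3 + (2 - 1*3)/3 = 5/3 + (2 - 3)/3 = 5/3 + (⅓)*(-1) = 5/3 - ⅓ = 4/3 ≈ 1.3333)
J(p) = 121/9 (J(p) = (4/3 - 5)² = (-11/3)² = 121/9)
(359 + J(1))*(242 - (l - 33)) = (359 + 121/9)*(242 - (-118/99 - 33)) = 3352*(242 - 1*(-3385/99))/9 = 3352*(242 + 3385/99)/9 = (3352/9)*(27343/99) = 91653736/891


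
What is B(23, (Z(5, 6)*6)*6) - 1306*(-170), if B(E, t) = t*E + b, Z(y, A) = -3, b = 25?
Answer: 219561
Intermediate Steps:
B(E, t) = 25 + E*t (B(E, t) = t*E + 25 = E*t + 25 = 25 + E*t)
B(23, (Z(5, 6)*6)*6) - 1306*(-170) = (25 + 23*(-3*6*6)) - 1306*(-170) = (25 + 23*(-18*6)) + 222020 = (25 + 23*(-108)) + 222020 = (25 - 2484) + 222020 = -2459 + 222020 = 219561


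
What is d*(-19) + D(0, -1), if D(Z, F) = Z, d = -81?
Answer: 1539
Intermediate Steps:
d*(-19) + D(0, -1) = -81*(-19) + 0 = 1539 + 0 = 1539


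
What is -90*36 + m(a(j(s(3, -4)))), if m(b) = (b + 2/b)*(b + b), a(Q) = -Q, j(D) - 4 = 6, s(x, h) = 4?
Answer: -3036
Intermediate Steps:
j(D) = 10 (j(D) = 4 + 6 = 10)
m(b) = 2*b*(b + 2/b) (m(b) = (b + 2/b)*(2*b) = 2*b*(b + 2/b))
-90*36 + m(a(j(s(3, -4)))) = -90*36 + (4 + 2*(-1*10)²) = -3240 + (4 + 2*(-10)²) = -3240 + (4 + 2*100) = -3240 + (4 + 200) = -3240 + 204 = -3036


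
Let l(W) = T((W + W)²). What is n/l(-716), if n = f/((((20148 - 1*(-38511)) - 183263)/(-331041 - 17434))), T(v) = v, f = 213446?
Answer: 37190297425/127757976448 ≈ 0.29110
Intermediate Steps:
l(W) = 4*W² (l(W) = (W + W)² = (2*W)² = 4*W²)
n = 37190297425/62302 (n = 213446/((((20148 - 1*(-38511)) - 183263)/(-331041 - 17434))) = 213446/((((20148 + 38511) - 183263)/(-348475))) = 213446/(((58659 - 183263)*(-1/348475))) = 213446/((-124604*(-1/348475))) = 213446/(124604/348475) = 213446*(348475/124604) = 37190297425/62302 ≈ 5.9694e+5)
n/l(-716) = 37190297425/(62302*((4*(-716)²))) = 37190297425/(62302*((4*512656))) = (37190297425/62302)/2050624 = (37190297425/62302)*(1/2050624) = 37190297425/127757976448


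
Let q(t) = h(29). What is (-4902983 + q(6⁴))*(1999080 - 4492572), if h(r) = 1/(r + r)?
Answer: 354540916465698/29 ≈ 1.2226e+13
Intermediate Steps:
h(r) = 1/(2*r)
q(t) = 1/58 (q(t) = (½)/29 = (½)*(1/29) = 1/58)
(-4902983 + q(6⁴))*(1999080 - 4492572) = (-4902983 + 1/58)*(1999080 - 4492572) = -284373013/58*(-2493492) = 354540916465698/29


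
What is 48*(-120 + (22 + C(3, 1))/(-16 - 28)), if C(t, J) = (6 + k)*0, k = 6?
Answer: -5784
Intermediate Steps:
C(t, J) = 0 (C(t, J) = (6 + 6)*0 = 12*0 = 0)
48*(-120 + (22 + C(3, 1))/(-16 - 28)) = 48*(-120 + (22 + 0)/(-16 - 28)) = 48*(-120 + 22/(-44)) = 48*(-120 + 22*(-1/44)) = 48*(-120 - ½) = 48*(-241/2) = -5784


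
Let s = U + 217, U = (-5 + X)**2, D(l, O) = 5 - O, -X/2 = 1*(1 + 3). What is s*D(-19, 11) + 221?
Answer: -2095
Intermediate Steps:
X = -8 (X = -2*(1 + 3) = -2*4 = -8)
U = 169 (U = (-5 - 8)**2 = (-13)**2 = 169)
s = 386 (s = 169 + 217 = 386)
s*D(-19, 11) + 221 = 386*(5 - 1*11) + 221 = 386*(5 - 11) + 221 = 386*(-6) + 221 = -2316 + 221 = -2095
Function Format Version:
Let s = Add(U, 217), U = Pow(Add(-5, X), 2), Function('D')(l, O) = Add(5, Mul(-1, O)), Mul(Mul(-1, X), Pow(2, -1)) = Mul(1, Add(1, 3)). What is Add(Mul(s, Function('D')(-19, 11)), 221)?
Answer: -2095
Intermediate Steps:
X = -8 (X = Mul(-2, Mul(1, Add(1, 3))) = Mul(-2, Mul(1, 4)) = Mul(-2, 4) = -8)
U = 169 (U = Pow(Add(-5, -8), 2) = Pow(-13, 2) = 169)
s = 386 (s = Add(169, 217) = 386)
Add(Mul(s, Function('D')(-19, 11)), 221) = Add(Mul(386, Add(5, Mul(-1, 11))), 221) = Add(Mul(386, Add(5, -11)), 221) = Add(Mul(386, -6), 221) = Add(-2316, 221) = -2095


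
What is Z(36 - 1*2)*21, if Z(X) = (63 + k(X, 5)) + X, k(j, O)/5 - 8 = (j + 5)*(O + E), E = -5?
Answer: 2877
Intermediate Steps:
k(j, O) = 40 + 5*(-5 + O)*(5 + j) (k(j, O) = 40 + 5*((j + 5)*(O - 5)) = 40 + 5*((5 + j)*(-5 + O)) = 40 + 5*((-5 + O)*(5 + j)) = 40 + 5*(-5 + O)*(5 + j))
Z(X) = 103 + X (Z(X) = (63 + (-85 - 25*X + 25*5 + 5*5*X)) + X = (63 + (-85 - 25*X + 125 + 25*X)) + X = (63 + 40) + X = 103 + X)
Z(36 - 1*2)*21 = (103 + (36 - 1*2))*21 = (103 + (36 - 2))*21 = (103 + 34)*21 = 137*21 = 2877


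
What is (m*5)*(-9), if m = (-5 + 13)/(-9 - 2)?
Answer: 360/11 ≈ 32.727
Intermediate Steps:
m = -8/11 (m = 8/(-11) = 8*(-1/11) = -8/11 ≈ -0.72727)
(m*5)*(-9) = -8/11*5*(-9) = -40/11*(-9) = 360/11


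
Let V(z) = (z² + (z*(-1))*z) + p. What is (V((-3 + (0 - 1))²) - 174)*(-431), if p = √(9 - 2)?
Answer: 74994 - 431*√7 ≈ 73854.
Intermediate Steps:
p = √7 ≈ 2.6458
V(z) = √7 (V(z) = (z² + (z*(-1))*z) + √7 = (z² + (-z)*z) + √7 = (z² - z²) + √7 = 0 + √7 = √7)
(V((-3 + (0 - 1))²) - 174)*(-431) = (√7 - 174)*(-431) = (-174 + √7)*(-431) = 74994 - 431*√7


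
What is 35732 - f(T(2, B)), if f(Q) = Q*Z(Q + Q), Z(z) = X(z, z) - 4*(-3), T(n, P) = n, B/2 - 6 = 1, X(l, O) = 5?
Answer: 35698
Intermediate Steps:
B = 14 (B = 12 + 2*1 = 12 + 2 = 14)
Z(z) = 17 (Z(z) = 5 - 4*(-3) = 5 + 12 = 17)
f(Q) = 17*Q (f(Q) = Q*17 = 17*Q)
35732 - f(T(2, B)) = 35732 - 17*2 = 35732 - 1*34 = 35732 - 34 = 35698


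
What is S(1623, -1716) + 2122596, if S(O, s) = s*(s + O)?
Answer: 2282184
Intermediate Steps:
S(O, s) = s*(O + s)
S(1623, -1716) + 2122596 = -1716*(1623 - 1716) + 2122596 = -1716*(-93) + 2122596 = 159588 + 2122596 = 2282184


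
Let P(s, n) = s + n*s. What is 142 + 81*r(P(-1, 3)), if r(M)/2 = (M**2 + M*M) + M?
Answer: 4678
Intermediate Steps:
r(M) = 2*M + 4*M**2 (r(M) = 2*((M**2 + M*M) + M) = 2*((M**2 + M**2) + M) = 2*(2*M**2 + M) = 2*(M + 2*M**2) = 2*M + 4*M**2)
142 + 81*r(P(-1, 3)) = 142 + 81*(2*(-(1 + 3))*(1 + 2*(-(1 + 3)))) = 142 + 81*(2*(-1*4)*(1 + 2*(-1*4))) = 142 + 81*(2*(-4)*(1 + 2*(-4))) = 142 + 81*(2*(-4)*(1 - 8)) = 142 + 81*(2*(-4)*(-7)) = 142 + 81*56 = 142 + 4536 = 4678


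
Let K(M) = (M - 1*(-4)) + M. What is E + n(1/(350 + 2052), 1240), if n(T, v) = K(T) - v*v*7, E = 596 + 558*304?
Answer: -12722154567/1201 ≈ -1.0593e+7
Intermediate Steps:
E = 170228 (E = 596 + 169632 = 170228)
K(M) = 4 + 2*M (K(M) = (M + 4) + M = (4 + M) + M = 4 + 2*M)
n(T, v) = 4 - 7*v² + 2*T (n(T, v) = (4 + 2*T) - v*v*7 = (4 + 2*T) - v²*7 = (4 + 2*T) - 7*v² = 4 - 7*v² + 2*T)
E + n(1/(350 + 2052), 1240) = 170228 + (4 - 7*1240² + 2/(350 + 2052)) = 170228 + (4 - 7*1537600 + 2/2402) = 170228 + (4 - 10763200 + 2*(1/2402)) = 170228 + (4 - 10763200 + 1/1201) = 170228 - 12926598395/1201 = -12722154567/1201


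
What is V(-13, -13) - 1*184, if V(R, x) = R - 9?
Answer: -206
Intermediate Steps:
V(R, x) = -9 + R
V(-13, -13) - 1*184 = (-9 - 13) - 1*184 = -22 - 184 = -206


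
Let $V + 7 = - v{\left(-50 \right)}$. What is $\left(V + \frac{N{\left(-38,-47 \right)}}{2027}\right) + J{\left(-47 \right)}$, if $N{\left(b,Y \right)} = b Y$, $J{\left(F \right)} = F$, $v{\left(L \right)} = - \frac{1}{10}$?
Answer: $- \frac{1074693}{20270} \approx -53.019$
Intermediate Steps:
$v{\left(L \right)} = - \frac{1}{10}$ ($v{\left(L \right)} = \left(-1\right) \frac{1}{10} = - \frac{1}{10}$)
$N{\left(b,Y \right)} = Y b$
$V = - \frac{69}{10}$ ($V = -7 - - \frac{1}{10} = -7 + \frac{1}{10} = - \frac{69}{10} \approx -6.9$)
$\left(V + \frac{N{\left(-38,-47 \right)}}{2027}\right) + J{\left(-47 \right)} = \left(- \frac{69}{10} + \frac{\left(-47\right) \left(-38\right)}{2027}\right) - 47 = \left(- \frac{69}{10} + 1786 \cdot \frac{1}{2027}\right) - 47 = \left(- \frac{69}{10} + \frac{1786}{2027}\right) - 47 = - \frac{122003}{20270} - 47 = - \frac{1074693}{20270}$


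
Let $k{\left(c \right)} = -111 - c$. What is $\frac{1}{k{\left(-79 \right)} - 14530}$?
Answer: $- \frac{1}{14562} \approx -6.8672 \cdot 10^{-5}$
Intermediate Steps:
$\frac{1}{k{\left(-79 \right)} - 14530} = \frac{1}{\left(-111 - -79\right) - 14530} = \frac{1}{\left(-111 + 79\right) - 14530} = \frac{1}{-32 - 14530} = \frac{1}{-14562} = - \frac{1}{14562}$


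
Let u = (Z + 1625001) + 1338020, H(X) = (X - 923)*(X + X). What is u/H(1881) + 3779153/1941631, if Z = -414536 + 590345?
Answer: 9857250963559/3498815178738 ≈ 2.8173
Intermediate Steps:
Z = 175809
H(X) = 2*X*(-923 + X) (H(X) = (-923 + X)*(2*X) = 2*X*(-923 + X))
u = 3138830 (u = (175809 + 1625001) + 1338020 = 1800810 + 1338020 = 3138830)
u/H(1881) + 3779153/1941631 = 3138830/((2*1881*(-923 + 1881))) + 3779153/1941631 = 3138830/((2*1881*958)) + 3779153*(1/1941631) = 3138830/3603996 + 3779153/1941631 = 3138830*(1/3603996) + 3779153/1941631 = 1569415/1801998 + 3779153/1941631 = 9857250963559/3498815178738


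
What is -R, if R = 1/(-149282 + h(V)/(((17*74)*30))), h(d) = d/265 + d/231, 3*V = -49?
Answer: 247527225/36951359203318 ≈ 6.6987e-6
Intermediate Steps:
V = -49/3 (V = (1/3)*(-49) = -49/3 ≈ -16.333)
h(d) = 496*d/61215 (h(d) = d*(1/265) + d*(1/231) = d/265 + d/231 = 496*d/61215)
R = -247527225/36951359203318 (R = 1/(-149282 + ((496/61215)*(-49/3))/(((17*74)*30))) = 1/(-149282 - 3472/(26235*(1258*30))) = 1/(-149282 - 3472/26235/37740) = 1/(-149282 - 3472/26235*1/37740) = 1/(-149282 - 868/247527225) = 1/(-36951359203318/247527225) = -247527225/36951359203318 ≈ -6.6987e-6)
-R = -1*(-247527225/36951359203318) = 247527225/36951359203318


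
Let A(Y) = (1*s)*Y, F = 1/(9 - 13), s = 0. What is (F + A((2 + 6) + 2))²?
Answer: 1/16 ≈ 0.062500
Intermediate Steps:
F = -¼ (F = 1/(-4) = -¼ ≈ -0.25000)
A(Y) = 0 (A(Y) = (1*0)*Y = 0*Y = 0)
(F + A((2 + 6) + 2))² = (-¼ + 0)² = (-¼)² = 1/16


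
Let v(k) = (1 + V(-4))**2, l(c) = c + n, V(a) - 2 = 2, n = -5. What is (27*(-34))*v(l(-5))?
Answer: -22950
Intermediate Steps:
V(a) = 4 (V(a) = 2 + 2 = 4)
l(c) = -5 + c (l(c) = c - 5 = -5 + c)
v(k) = 25 (v(k) = (1 + 4)**2 = 5**2 = 25)
(27*(-34))*v(l(-5)) = (27*(-34))*25 = -918*25 = -22950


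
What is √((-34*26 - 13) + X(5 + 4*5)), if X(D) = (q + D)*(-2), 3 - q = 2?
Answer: I*√949 ≈ 30.806*I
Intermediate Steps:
q = 1 (q = 3 - 1*2 = 3 - 2 = 1)
X(D) = -2 - 2*D (X(D) = (1 + D)*(-2) = -2 - 2*D)
√((-34*26 - 13) + X(5 + 4*5)) = √((-34*26 - 13) + (-2 - 2*(5 + 4*5))) = √((-884 - 13) + (-2 - 2*(5 + 20))) = √(-897 + (-2 - 2*25)) = √(-897 + (-2 - 50)) = √(-897 - 52) = √(-949) = I*√949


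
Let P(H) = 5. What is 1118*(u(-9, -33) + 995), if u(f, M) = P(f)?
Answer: 1118000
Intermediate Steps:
u(f, M) = 5
1118*(u(-9, -33) + 995) = 1118*(5 + 995) = 1118*1000 = 1118000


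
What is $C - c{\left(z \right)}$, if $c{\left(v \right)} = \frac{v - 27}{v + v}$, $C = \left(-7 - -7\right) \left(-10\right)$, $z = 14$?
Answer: $\frac{13}{28} \approx 0.46429$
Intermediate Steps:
$C = 0$ ($C = \left(-7 + 7\right) \left(-10\right) = 0 \left(-10\right) = 0$)
$c{\left(v \right)} = \frac{-27 + v}{2 v}$
$C - c{\left(z \right)} = 0 - \frac{-27 + 14}{2 \cdot 14} = 0 - \frac{1}{2} \cdot \frac{1}{14} \left(-13\right) = 0 - - \frac{13}{28} = 0 + \frac{13}{28} = \frac{13}{28}$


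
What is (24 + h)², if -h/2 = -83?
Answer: 36100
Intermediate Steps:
h = 166 (h = -2*(-83) = 166)
(24 + h)² = (24 + 166)² = 190² = 36100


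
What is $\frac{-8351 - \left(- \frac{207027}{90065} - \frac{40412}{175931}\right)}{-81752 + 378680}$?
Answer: $- \frac{16535427012731}{588111390214740} \approx -0.028116$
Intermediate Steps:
$\frac{-8351 - \left(- \frac{207027}{90065} - \frac{40412}{175931}\right)}{-81752 + 378680} = \frac{-8351 - - \frac{40062173917}{15845225515}}{296928} = \left(-8351 + \left(\frac{40412}{175931} + \frac{207027}{90065}\right)\right) \frac{1}{296928} = \left(-8351 + \frac{40062173917}{15845225515}\right) \frac{1}{296928} = \left(- \frac{132283416101848}{15845225515}\right) \frac{1}{296928} = - \frac{16535427012731}{588111390214740}$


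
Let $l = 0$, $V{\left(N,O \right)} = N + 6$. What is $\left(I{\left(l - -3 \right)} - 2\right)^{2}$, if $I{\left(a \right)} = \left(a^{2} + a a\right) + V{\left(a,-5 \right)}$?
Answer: $625$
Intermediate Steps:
$V{\left(N,O \right)} = 6 + N$
$I{\left(a \right)} = 6 + a + 2 a^{2}$ ($I{\left(a \right)} = \left(a^{2} + a a\right) + \left(6 + a\right) = \left(a^{2} + a^{2}\right) + \left(6 + a\right) = 2 a^{2} + \left(6 + a\right) = 6 + a + 2 a^{2}$)
$\left(I{\left(l - -3 \right)} - 2\right)^{2} = \left(\left(6 + \left(0 - -3\right) + 2 \left(0 - -3\right)^{2}\right) - 2\right)^{2} = \left(\left(6 + \left(0 + 3\right) + 2 \left(0 + 3\right)^{2}\right) - 2\right)^{2} = \left(\left(6 + 3 + 2 \cdot 3^{2}\right) - 2\right)^{2} = \left(\left(6 + 3 + 2 \cdot 9\right) - 2\right)^{2} = \left(\left(6 + 3 + 18\right) - 2\right)^{2} = \left(27 - 2\right)^{2} = 25^{2} = 625$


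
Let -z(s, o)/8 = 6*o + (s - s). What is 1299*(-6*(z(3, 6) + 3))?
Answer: 2221290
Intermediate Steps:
z(s, o) = -48*o (z(s, o) = -8*(6*o + (s - s)) = -8*(6*o + 0) = -48*o)
1299*(-6*(z(3, 6) + 3)) = 1299*(-6*(-48*6 + 3)) = 1299*(-6*(-288 + 3)) = 1299*(-6*(-285)) = 1299*1710 = 2221290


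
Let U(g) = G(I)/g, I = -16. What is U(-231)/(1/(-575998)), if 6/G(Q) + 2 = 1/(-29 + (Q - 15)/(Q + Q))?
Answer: -516670206/70301 ≈ -7349.4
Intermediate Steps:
G(Q) = 6/(-2 + 1/(-29 + (-15 + Q)/(2*Q))) (G(Q) = 6/(-2 + 1/(-29 + (Q - 15)/(Q + Q))) = 6/(-2 + 1/(-29 + (-15 + Q)/((2*Q)))) = 6/(-2 + 1/(-29 + (-15 + Q)*(1/(2*Q)))) = 6/(-2 + 1/(-29 + (-15 + Q)/(2*Q))))
U(g) = -2691/(913*g) (U(g) = (9*(-5 - 19*(-16))/(15 + 58*(-16)))/g = (9*(-5 + 304)/(15 - 928))/g = (9*299/(-913))/g = (9*(-1/913)*299)/g = -2691/(913*g))
U(-231)/(1/(-575998)) = (-2691/913/(-231))/(1/(-575998)) = (-2691/913*(-1/231))/(-1/575998) = (897/70301)*(-575998) = -516670206/70301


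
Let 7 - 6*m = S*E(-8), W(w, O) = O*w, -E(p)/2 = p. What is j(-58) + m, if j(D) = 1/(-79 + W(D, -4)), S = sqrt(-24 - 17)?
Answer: 359/306 - 8*I*sqrt(41)/3 ≈ 1.1732 - 17.075*I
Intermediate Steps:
E(p) = -2*p
S = I*sqrt(41) (S = sqrt(-41) = I*sqrt(41) ≈ 6.4031*I)
j(D) = 1/(-79 - 4*D)
m = 7/6 - 8*I*sqrt(41)/3 (m = 7/6 - I*sqrt(41)*(-2*(-8))/6 = 7/6 - I*sqrt(41)*16/6 = 7/6 - 8*I*sqrt(41)/3 ≈ 1.1667 - 17.075*I)
j(-58) + m = -1/(79 + 4*(-58)) + (7/6 - 8*I*sqrt(41)/3) = -1/(79 - 232) + (7/6 - 8*I*sqrt(41)/3) = -1/(-153) + (7/6 - 8*I*sqrt(41)/3) = -1*(-1/153) + (7/6 - 8*I*sqrt(41)/3) = 1/153 + (7/6 - 8*I*sqrt(41)/3) = 359/306 - 8*I*sqrt(41)/3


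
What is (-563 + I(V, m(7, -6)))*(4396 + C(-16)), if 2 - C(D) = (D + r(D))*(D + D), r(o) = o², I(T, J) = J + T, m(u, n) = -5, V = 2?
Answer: -6836148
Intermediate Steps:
C(D) = 2 - 2*D*(D + D²) (C(D) = 2 - (D + D²)*(D + D) = 2 - (D + D²)*2*D = 2 - 2*D*(D + D²))
(-563 + I(V, m(7, -6)))*(4396 + C(-16)) = (-563 + (-5 + 2))*(4396 + (2 - 2*(-16)² - 2*(-16)³)) = (-563 - 3)*(4396 + (2 - 2*256 - 2*(-4096))) = -566*(4396 + (2 - 512 + 8192)) = -566*(4396 + 7682) = -566*12078 = -6836148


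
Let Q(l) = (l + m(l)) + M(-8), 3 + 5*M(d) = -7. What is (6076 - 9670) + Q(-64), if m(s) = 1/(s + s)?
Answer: -468481/128 ≈ -3660.0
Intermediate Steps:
m(s) = 1/(2*s)
M(d) = -2 (M(d) = -3/5 + (1/5)*(-7) = -3/5 - 7/5 = -2)
Q(l) = -2 + l + 1/(2*l) (Q(l) = (l + 1/(2*l)) - 2 = -2 + l + 1/(2*l))
(6076 - 9670) + Q(-64) = (6076 - 9670) + (-2 - 64 + (1/2)/(-64)) = -3594 + (-2 - 64 + (1/2)*(-1/64)) = -3594 + (-2 - 64 - 1/128) = -3594 - 8449/128 = -468481/128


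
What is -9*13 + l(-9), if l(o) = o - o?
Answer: -117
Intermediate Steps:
l(o) = 0
-9*13 + l(-9) = -9*13 + 0 = -117 + 0 = -117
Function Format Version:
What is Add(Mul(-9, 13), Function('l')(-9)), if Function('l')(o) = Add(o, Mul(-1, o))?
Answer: -117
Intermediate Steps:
Function('l')(o) = 0
Add(Mul(-9, 13), Function('l')(-9)) = Add(Mul(-9, 13), 0) = Add(-117, 0) = -117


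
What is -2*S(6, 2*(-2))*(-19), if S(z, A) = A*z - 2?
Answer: -988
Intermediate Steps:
S(z, A) = -2 + A*z
-2*S(6, 2*(-2))*(-19) = -2*(-2 + (2*(-2))*6)*(-19) = -2*(-2 - 4*6)*(-19) = -2*(-2 - 24)*(-19) = -2*(-26)*(-19) = 52*(-19) = -988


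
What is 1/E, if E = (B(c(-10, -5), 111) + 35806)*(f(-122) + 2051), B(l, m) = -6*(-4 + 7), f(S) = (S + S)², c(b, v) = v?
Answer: 1/2204075556 ≈ 4.5371e-10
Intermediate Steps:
f(S) = 4*S² (f(S) = (2*S)² = 4*S²)
B(l, m) = -18 (B(l, m) = -6*3 = -18)
E = 2204075556 (E = (-18 + 35806)*(4*(-122)² + 2051) = 35788*(4*14884 + 2051) = 35788*(59536 + 2051) = 35788*61587 = 2204075556)
1/E = 1/2204075556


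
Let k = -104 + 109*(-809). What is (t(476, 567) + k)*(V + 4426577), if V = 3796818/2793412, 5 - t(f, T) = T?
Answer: -13397756076021757/34066 ≈ -3.9329e+11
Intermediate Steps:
t(f, T) = 5 - T
V = 1898409/1396706 (V = 3796818*(1/2793412) = 1898409/1396706 ≈ 1.3592)
k = -88285 (k = -104 - 88181 = -88285)
(t(476, 567) + k)*(V + 4426577) = ((5 - 1*567) - 88285)*(1898409/1396706 + 4426577) = ((5 - 567) - 88285)*(6182628553771/1396706) = (-562 - 88285)*(6182628553771/1396706) = -88847*6182628553771/1396706 = -13397756076021757/34066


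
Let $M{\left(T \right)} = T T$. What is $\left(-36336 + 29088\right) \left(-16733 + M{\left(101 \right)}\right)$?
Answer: $47343936$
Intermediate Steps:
$M{\left(T \right)} = T^{2}$
$\left(-36336 + 29088\right) \left(-16733 + M{\left(101 \right)}\right) = \left(-36336 + 29088\right) \left(-16733 + 101^{2}\right) = - 7248 \left(-16733 + 10201\right) = \left(-7248\right) \left(-6532\right) = 47343936$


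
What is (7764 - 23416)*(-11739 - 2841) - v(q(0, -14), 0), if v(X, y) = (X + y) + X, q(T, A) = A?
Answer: 228206188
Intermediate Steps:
v(X, y) = y + 2*X
(7764 - 23416)*(-11739 - 2841) - v(q(0, -14), 0) = (7764 - 23416)*(-11739 - 2841) - (0 + 2*(-14)) = -15652*(-14580) - (0 - 28) = 228206160 - 1*(-28) = 228206160 + 28 = 228206188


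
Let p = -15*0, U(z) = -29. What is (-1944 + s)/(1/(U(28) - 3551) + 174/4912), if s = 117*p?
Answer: -4273145280/77251 ≈ -55315.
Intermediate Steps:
p = 0
s = 0 (s = 117*0 = 0)
(-1944 + s)/(1/(U(28) - 3551) + 174/4912) = (-1944 + 0)/(1/(-29 - 3551) + 174/4912) = -1944/(1/(-3580) + 174*(1/4912)) = -1944/(-1/3580 + 87/2456) = -1944/77251/2198120 = -1944*2198120/77251 = -4273145280/77251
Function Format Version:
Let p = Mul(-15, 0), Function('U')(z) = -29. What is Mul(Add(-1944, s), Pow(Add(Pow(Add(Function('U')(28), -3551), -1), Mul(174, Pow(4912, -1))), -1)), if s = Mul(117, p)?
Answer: Rational(-4273145280, 77251) ≈ -55315.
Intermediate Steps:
p = 0
s = 0 (s = Mul(117, 0) = 0)
Mul(Add(-1944, s), Pow(Add(Pow(Add(Function('U')(28), -3551), -1), Mul(174, Pow(4912, -1))), -1)) = Mul(Add(-1944, 0), Pow(Add(Pow(Add(-29, -3551), -1), Mul(174, Pow(4912, -1))), -1)) = Mul(-1944, Pow(Add(Pow(-3580, -1), Mul(174, Rational(1, 4912))), -1)) = Mul(-1944, Pow(Add(Rational(-1, 3580), Rational(87, 2456)), -1)) = Mul(-1944, Pow(Rational(77251, 2198120), -1)) = Mul(-1944, Rational(2198120, 77251)) = Rational(-4273145280, 77251)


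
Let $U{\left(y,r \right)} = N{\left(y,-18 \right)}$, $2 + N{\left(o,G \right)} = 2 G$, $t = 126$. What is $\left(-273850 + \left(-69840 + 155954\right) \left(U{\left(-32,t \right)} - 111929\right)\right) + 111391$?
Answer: $-9642088697$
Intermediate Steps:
$N{\left(o,G \right)} = -2 + 2 G$
$U{\left(y,r \right)} = -38$ ($U{\left(y,r \right)} = -2 + 2 \left(-18\right) = -2 - 36 = -38$)
$\left(-273850 + \left(-69840 + 155954\right) \left(U{\left(-32,t \right)} - 111929\right)\right) + 111391 = \left(-273850 + \left(-69840 + 155954\right) \left(-38 - 111929\right)\right) + 111391 = \left(-273850 + 86114 \left(-111967\right)\right) + 111391 = \left(-273850 - 9641926238\right) + 111391 = -9642200088 + 111391 = -9642088697$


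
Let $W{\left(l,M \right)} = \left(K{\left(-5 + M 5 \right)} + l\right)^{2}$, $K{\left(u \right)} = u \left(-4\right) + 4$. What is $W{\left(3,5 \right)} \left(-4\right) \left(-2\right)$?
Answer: $42632$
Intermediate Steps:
$K{\left(u \right)} = 4 - 4 u$ ($K{\left(u \right)} = - 4 u + 4 = 4 - 4 u$)
$W{\left(l,M \right)} = \left(24 + l - 20 M\right)^{2}$ ($W{\left(l,M \right)} = \left(\left(4 - 4 \left(-5 + M 5\right)\right) + l\right)^{2} = \left(\left(4 - 4 \left(-5 + 5 M\right)\right) + l\right)^{2} = \left(\left(4 - \left(-20 + 20 M\right)\right) + l\right)^{2} = \left(\left(24 - 20 M\right) + l\right)^{2} = \left(24 + l - 20 M\right)^{2}$)
$W{\left(3,5 \right)} \left(-4\right) \left(-2\right) = \left(24 + 3 - 100\right)^{2} \left(-4\right) \left(-2\right) = \left(-73\right)^{2} \left(-4\right) \left(-2\right) = 5329 \left(-4\right) \left(-2\right) = \left(-21316\right) \left(-2\right) = 42632$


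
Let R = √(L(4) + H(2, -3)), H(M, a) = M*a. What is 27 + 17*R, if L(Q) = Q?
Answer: 27 + 17*I*√2 ≈ 27.0 + 24.042*I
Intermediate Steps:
R = I*√2 (R = √(4 + 2*(-3)) = √(4 - 6) = √(-2) = I*√2 ≈ 1.4142*I)
27 + 17*R = 27 + 17*(I*√2) = 27 + 17*I*√2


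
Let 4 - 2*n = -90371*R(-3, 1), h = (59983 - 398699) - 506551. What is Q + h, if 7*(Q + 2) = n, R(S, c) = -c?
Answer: -11924133/14 ≈ -8.5172e+5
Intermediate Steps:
h = -845267 (h = -338716 - 506551 = -845267)
n = -90367/2 (n = 2 - (-90371)*(-1*1)/2 = 2 - (-90371)*(-1)/2 = 2 - 1/2*90371 = 2 - 90371/2 = -90367/2 ≈ -45184.)
Q = -90395/14 (Q = -2 + (1/7)*(-90367/2) = -2 - 90367/14 = -90395/14 ≈ -6456.8)
Q + h = -90395/14 - 845267 = -11924133/14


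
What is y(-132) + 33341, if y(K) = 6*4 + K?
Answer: 33233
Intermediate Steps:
y(K) = 24 + K
y(-132) + 33341 = (24 - 132) + 33341 = -108 + 33341 = 33233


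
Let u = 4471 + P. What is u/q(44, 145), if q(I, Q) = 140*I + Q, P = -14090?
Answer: -9619/6305 ≈ -1.5256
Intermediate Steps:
q(I, Q) = Q + 140*I
u = -9619 (u = 4471 - 14090 = -9619)
u/q(44, 145) = -9619/(145 + 140*44) = -9619/(145 + 6160) = -9619/6305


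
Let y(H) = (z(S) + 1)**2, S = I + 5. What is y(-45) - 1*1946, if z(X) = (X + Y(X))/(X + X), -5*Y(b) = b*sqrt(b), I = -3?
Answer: -1946 + (15 - sqrt(2))**2/100 ≈ -1944.2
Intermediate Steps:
Y(b) = -b**(3/2)/5 (Y(b) = -b*sqrt(b)/5 = -b**(3/2)/5)
S = 2 (S = -3 + 5 = 2)
z(X) = (X - X**(3/2)/5)/(2*X) (z(X) = (X - X**(3/2)/5)/(X + X) = (X - X**(3/2)/5)/((2*X)) = (X - X**(3/2)/5)*(1/(2*X)) = (X - X**(3/2)/5)/(2*X))
y(H) = (3/2 - sqrt(2)/10)**2 (y(H) = ((1/2 - sqrt(2)/10) + 1)**2 = (3/2 - sqrt(2)/10)**2)
y(-45) - 1*1946 = (15 - sqrt(2))**2/100 - 1*1946 = (15 - sqrt(2))**2/100 - 1946 = -1946 + (15 - sqrt(2))**2/100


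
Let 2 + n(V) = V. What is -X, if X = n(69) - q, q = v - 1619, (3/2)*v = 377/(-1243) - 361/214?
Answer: -224416153/133001 ≈ -1687.3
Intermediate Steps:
n(V) = -2 + V
v = -176467/133001 (v = 2*(377/(-1243) - 361/214)/3 = 2*(377*(-1/1243) - 361*1/214)/3 = 2*(-377/1243 - 361/214)/3 = (2/3)*(-529401/266002) = -176467/133001 ≈ -1.3268)
q = -215505086/133001 (q = -176467/133001 - 1619 = -215505086/133001 ≈ -1620.3)
X = 224416153/133001 (X = (-2 + 69) - 1*(-215505086/133001) = 67 + 215505086/133001 = 224416153/133001 ≈ 1687.3)
-X = -1*224416153/133001 = -224416153/133001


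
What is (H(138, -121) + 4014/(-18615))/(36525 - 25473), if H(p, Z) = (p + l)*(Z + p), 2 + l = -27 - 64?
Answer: 1581829/22859220 ≈ 0.069199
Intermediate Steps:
l = -93 (l = -2 + (-27 - 64) = -2 - 91 = -93)
H(p, Z) = (-93 + p)*(Z + p) (H(p, Z) = (p - 93)*(Z + p) = (-93 + p)*(Z + p))
(H(138, -121) + 4014/(-18615))/(36525 - 25473) = ((138**2 - 93*(-121) - 93*138 - 121*138) + 4014/(-18615))/(36525 - 25473) = ((19044 + 11253 - 12834 - 16698) + 4014*(-1/18615))/11052 = (765 - 1338/6205)*(1/11052) = (4745487/6205)*(1/11052) = 1581829/22859220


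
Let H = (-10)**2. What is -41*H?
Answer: -4100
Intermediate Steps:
H = 100
-41*H = -41*100 = -4100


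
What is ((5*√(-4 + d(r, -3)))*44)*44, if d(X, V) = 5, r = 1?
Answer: 9680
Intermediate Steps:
((5*√(-4 + d(r, -3)))*44)*44 = ((5*√(-4 + 5))*44)*44 = ((5*√1)*44)*44 = ((5*1)*44)*44 = (5*44)*44 = 220*44 = 9680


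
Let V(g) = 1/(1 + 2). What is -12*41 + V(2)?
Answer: -1475/3 ≈ -491.67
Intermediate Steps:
V(g) = 1/3
-12*41 + V(2) = -12*41 + 1/3 = -492 + 1/3 = -1475/3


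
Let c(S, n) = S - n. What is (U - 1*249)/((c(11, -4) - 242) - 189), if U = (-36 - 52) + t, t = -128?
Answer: 465/416 ≈ 1.1178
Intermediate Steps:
U = -216 (U = (-36 - 52) - 128 = -88 - 128 = -216)
(U - 1*249)/((c(11, -4) - 242) - 189) = (-216 - 1*249)/(((11 - 1*(-4)) - 242) - 189) = (-216 - 249)/(((11 + 4) - 242) - 189) = -465/((15 - 242) - 189) = -465/(-227 - 189) = -465/(-416) = -465*(-1/416) = 465/416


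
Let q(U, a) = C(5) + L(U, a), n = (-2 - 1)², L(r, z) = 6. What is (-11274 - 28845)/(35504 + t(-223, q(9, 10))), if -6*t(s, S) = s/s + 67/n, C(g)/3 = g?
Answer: -1083213/958570 ≈ -1.1300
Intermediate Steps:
C(g) = 3*g
n = 9 (n = (-3)² = 9)
q(U, a) = 21 (q(U, a) = 3*5 + 6 = 15 + 6 = 21)
t(s, S) = -38/27 (t(s, S) = -(s/s + 67/9)/6 = -(1 + 67*(⅑))/6 = -(1 + 67/9)/6 = -⅙*76/9 = -38/27)
(-11274 - 28845)/(35504 + t(-223, q(9, 10))) = (-11274 - 28845)/(35504 - 38/27) = -40119/958570/27 = -40119*27/958570 = -1083213/958570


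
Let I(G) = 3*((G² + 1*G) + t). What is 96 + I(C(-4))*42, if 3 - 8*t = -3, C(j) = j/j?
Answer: 885/2 ≈ 442.50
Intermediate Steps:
C(j) = 1
t = ¾ (t = 3/8 - ⅛*(-3) = 3/8 + 3/8 = ¾ ≈ 0.75000)
I(G) = 9/4 + 3*G + 3*G² (I(G) = 3*((G² + 1*G) + ¾) = 3*((G² + G) + ¾) = 3*((G + G²) + ¾) = 3*(¾ + G + G²) = 9/4 + 3*G + 3*G²)
96 + I(C(-4))*42 = 96 + (9/4 + 3*1 + 3*1²)*42 = 96 + (9/4 + 3 + 3*1)*42 = 96 + (9/4 + 3 + 3)*42 = 96 + (33/4)*42 = 96 + 693/2 = 885/2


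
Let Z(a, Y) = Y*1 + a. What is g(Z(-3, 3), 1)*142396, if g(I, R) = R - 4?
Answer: -427188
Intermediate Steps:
Z(a, Y) = Y + a
g(I, R) = -4 + R
g(Z(-3, 3), 1)*142396 = (-4 + 1)*142396 = -3*142396 = -427188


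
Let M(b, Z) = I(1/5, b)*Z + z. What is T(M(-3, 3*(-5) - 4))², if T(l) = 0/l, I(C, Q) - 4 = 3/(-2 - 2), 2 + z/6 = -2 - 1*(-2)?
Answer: 0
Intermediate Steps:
z = -12 (z = -12 + 6*(-2 - 1*(-2)) = -12 + 6*(-2 + 2) = -12 + 6*0 = -12 + 0 = -12)
I(C, Q) = 13/4 (I(C, Q) = 4 + 3/(-2 - 2) = 4 + 3/(-4) = 4 + 3*(-¼) = 4 - ¾ = 13/4)
M(b, Z) = -12 + 13*Z/4 (M(b, Z) = 13*Z/4 - 12 = -12 + 13*Z/4)
T(l) = 0
T(M(-3, 3*(-5) - 4))² = 0² = 0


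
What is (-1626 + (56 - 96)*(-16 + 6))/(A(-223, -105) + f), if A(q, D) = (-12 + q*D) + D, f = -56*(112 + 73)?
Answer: -613/6469 ≈ -0.094760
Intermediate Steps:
f = -10360 (f = -56*185 = -10360)
A(q, D) = -12 + D + D*q (A(q, D) = (-12 + D*q) + D = -12 + D + D*q)
(-1626 + (56 - 96)*(-16 + 6))/(A(-223, -105) + f) = (-1626 + (56 - 96)*(-16 + 6))/((-12 - 105 - 105*(-223)) - 10360) = (-1626 - 40*(-10))/((-12 - 105 + 23415) - 10360) = (-1626 + 400)/(23298 - 10360) = -1226/12938 = -1226*1/12938 = -613/6469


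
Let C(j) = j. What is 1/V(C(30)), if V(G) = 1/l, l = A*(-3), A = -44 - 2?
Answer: 138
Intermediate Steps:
A = -46
l = 138 (l = -46*(-3) = 138)
V(G) = 1/138
1/V(C(30)) = 1/(1/138) = 138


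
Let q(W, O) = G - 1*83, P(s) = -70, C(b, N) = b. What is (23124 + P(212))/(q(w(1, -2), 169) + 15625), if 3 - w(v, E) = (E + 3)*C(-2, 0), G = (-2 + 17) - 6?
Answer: 23054/15551 ≈ 1.4825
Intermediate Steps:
G = 9 (G = 15 - 6 = 9)
w(v, E) = 9 + 2*E (w(v, E) = 3 - (E + 3)*(-2) = 3 - (3 + E)*(-2) = 3 - (-6 - 2*E) = 3 + (6 + 2*E) = 9 + 2*E)
q(W, O) = -74 (q(W, O) = 9 - 1*83 = 9 - 83 = -74)
(23124 + P(212))/(q(w(1, -2), 169) + 15625) = (23124 - 70)/(-74 + 15625) = 23054/15551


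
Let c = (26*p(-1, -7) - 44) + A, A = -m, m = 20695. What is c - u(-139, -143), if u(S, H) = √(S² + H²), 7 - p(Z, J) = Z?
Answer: -20531 - √39770 ≈ -20730.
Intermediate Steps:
p(Z, J) = 7 - Z
A = -20695 (A = -1*20695 = -20695)
u(S, H) = √(H² + S²)
c = -20531 (c = (26*(7 - 1*(-1)) - 44) - 20695 = (26*(7 + 1) - 44) - 20695 = (26*8 - 44) - 20695 = (208 - 44) - 20695 = 164 - 20695 = -20531)
c - u(-139, -143) = -20531 - √((-143)² + (-139)²) = -20531 - √(20449 + 19321) = -20531 - √39770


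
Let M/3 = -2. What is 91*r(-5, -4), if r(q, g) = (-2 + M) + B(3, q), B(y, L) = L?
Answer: -1183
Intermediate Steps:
M = -6 (M = 3*(-2) = -6)
r(q, g) = -8 + q (r(q, g) = (-2 - 6) + q = -8 + q)
91*r(-5, -4) = 91*(-8 - 5) = 91*(-13) = -1183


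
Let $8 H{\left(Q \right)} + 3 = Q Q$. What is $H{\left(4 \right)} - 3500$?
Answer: $- \frac{27987}{8} \approx -3498.4$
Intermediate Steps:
$H{\left(Q \right)} = - \frac{3}{8} + \frac{Q^{2}}{8}$ ($H{\left(Q \right)} = - \frac{3}{8} + \frac{Q Q}{8} = - \frac{3}{8} + \frac{Q^{2}}{8}$)
$H{\left(4 \right)} - 3500 = \left(- \frac{3}{8} + \frac{4^{2}}{8}\right) - 3500 = \left(- \frac{3}{8} + \frac{1}{8} \cdot 16\right) - 3500 = \left(- \frac{3}{8} + 2\right) - 3500 = \frac{13}{8} - 3500 = - \frac{27987}{8}$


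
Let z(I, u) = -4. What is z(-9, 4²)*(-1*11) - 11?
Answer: 33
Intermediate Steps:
z(-9, 4²)*(-1*11) - 11 = -(-4)*11 - 11 = -4*(-11) - 11 = 44 - 11 = 33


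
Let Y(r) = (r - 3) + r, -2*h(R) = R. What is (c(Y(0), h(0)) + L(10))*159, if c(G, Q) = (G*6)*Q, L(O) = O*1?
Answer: 1590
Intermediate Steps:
h(R) = -R/2
L(O) = O
Y(r) = -3 + 2*r (Y(r) = (-3 + r) + r = -3 + 2*r)
c(G, Q) = 6*G*Q (c(G, Q) = (6*G)*Q = 6*G*Q)
(c(Y(0), h(0)) + L(10))*159 = (6*(-3 + 2*0)*(-½*0) + 10)*159 = (6*(-3 + 0)*0 + 10)*159 = (6*(-3)*0 + 10)*159 = (0 + 10)*159 = 10*159 = 1590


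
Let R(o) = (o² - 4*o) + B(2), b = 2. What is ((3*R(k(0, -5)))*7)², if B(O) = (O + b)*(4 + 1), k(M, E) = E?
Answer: 1863225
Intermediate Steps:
B(O) = 10 + 5*O (B(O) = (O + 2)*(4 + 1) = (2 + O)*5 = 10 + 5*O)
R(o) = 20 + o² - 4*o (R(o) = (o² - 4*o) + (10 + 5*2) = (o² - 4*o) + (10 + 10) = (o² - 4*o) + 20 = 20 + o² - 4*o)
((3*R(k(0, -5)))*7)² = ((3*(20 + (-5)² - 4*(-5)))*7)² = ((3*(20 + 25 + 20))*7)² = ((3*65)*7)² = (195*7)² = 1365² = 1863225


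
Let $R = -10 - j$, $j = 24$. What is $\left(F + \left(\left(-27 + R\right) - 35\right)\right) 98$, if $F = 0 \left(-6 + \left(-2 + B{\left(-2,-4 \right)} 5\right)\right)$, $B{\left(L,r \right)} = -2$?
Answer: $-9408$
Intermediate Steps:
$R = -34$ ($R = -10 - 24 = -34$)
$F = 0$ ($F = 0 \left(-6 - 12\right) = 0 \left(-18\right) = 0$)
$\left(F + \left(\left(-27 + R\right) - 35\right)\right) 98 = \left(0 - 96\right) 98 = \left(-96\right) 98 = -9408$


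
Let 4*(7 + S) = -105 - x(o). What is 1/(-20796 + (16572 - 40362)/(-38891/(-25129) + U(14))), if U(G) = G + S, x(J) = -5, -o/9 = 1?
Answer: -413431/7999892166 ≈ -5.1680e-5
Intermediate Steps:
o = -9 (o = -9*1 = -9)
S = -32 (S = -7 + (-105 - 1*(-5))/4 = -7 + (-105 + 5)/4 = -7 + (1/4)*(-100) = -7 - 25 = -32)
U(G) = -32 + G (U(G) = G - 32 = -32 + G)
1/(-20796 + (16572 - 40362)/(-38891/(-25129) + U(14))) = 1/(-20796 + (16572 - 40362)/(-38891/(-25129) + (-32 + 14))) = 1/(-20796 - 23790/(-38891*(-1/25129) - 18)) = 1/(-20796 - 23790/(38891/25129 - 18)) = 1/(-20796 - 23790/(-413431/25129)) = 1/(-20796 - 23790*(-25129/413431)) = 1/(-20796 + 597818910/413431) = 1/(-7999892166/413431) = -413431/7999892166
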